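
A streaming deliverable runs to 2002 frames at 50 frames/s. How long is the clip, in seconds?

Running time = 2002 / (50) = 40.04 s.

40.04 seconds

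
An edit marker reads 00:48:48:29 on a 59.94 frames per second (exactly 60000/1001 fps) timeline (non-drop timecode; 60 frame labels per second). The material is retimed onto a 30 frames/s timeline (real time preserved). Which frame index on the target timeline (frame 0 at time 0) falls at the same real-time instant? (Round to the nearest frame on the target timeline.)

Source frame index: (0×3600 + 48×60 + 48) × 60 + 29 = 175709.
Real time: 175709 / (60000/1001) = 175884709/60000 s.
Target frame: (175884709/60000) × (30) = 175884709/2000 ≈ 87942.355 → 87942.

frame 87942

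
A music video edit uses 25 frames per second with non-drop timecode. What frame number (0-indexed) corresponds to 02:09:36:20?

Total seconds to the label: (2 × 3600 + 9 × 60 + 36) = 7776.
Frame index = 7776 × 25 + 20 = 194420.

frame 194420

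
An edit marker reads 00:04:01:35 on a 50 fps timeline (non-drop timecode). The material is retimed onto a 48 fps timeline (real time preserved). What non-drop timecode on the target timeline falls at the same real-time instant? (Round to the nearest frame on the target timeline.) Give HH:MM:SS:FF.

Source frame index: (0×3600 + 4×60 + 1) × 50 + 35 = 12085.
Real time: 12085 / (50) = 2417/10 s.
Target frame: (2417/10) × (48) = 58008/5 ≈ 11601.600 → 11602.
At 48 labels/s: frame 11602 → 00:04:01:34.

00:04:01:34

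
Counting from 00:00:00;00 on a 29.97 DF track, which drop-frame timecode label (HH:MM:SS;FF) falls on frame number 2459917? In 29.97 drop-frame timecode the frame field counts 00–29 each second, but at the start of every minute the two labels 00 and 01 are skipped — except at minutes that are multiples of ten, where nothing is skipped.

22:47:59;09

Ten DF minutes hold 17982 frames, so frame 2459917 lies in block 136 (frames 2445552–2463533) with 14365 frames into that block.
The block's first minute is 1800 frames and the rest 1798 each; 14365 frames reaches minute 7, so 136 × 18 + 7 × 2 = 2462 labels have been skipped so far.
Adding those back, label number 2459917 + 2462 = 2462379 at 30 labels/s is 82079 s + 9 f = 22 h 47 min 59 s frame 9, i.e. 22:47:59;09.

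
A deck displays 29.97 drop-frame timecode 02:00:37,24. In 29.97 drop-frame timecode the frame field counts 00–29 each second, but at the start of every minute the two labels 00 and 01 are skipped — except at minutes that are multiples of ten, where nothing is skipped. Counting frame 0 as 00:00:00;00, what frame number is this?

216918

As if non-drop at 30 labels/s: (2 × 3600 + 0 × 60 + 37) × 30 + 24 = 217134.
Minute boundaries passed: 120; those not divisible by 10: 120 − 12 = 108; dropped labels = 2 × 108 = 216.
Actual frame index = 217134 − 216 = 216918.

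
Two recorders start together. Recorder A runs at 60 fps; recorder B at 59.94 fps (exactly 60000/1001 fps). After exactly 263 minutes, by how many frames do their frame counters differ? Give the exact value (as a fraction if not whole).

263 min = 15780 s.
A emits 60 × 15780 = 946800 frames; B emits 60000/1001 × 15780 = 946800000/1001.
Difference = 946800/1001 frames (≈ 945.8541); B is behind A.

946800/1001 frames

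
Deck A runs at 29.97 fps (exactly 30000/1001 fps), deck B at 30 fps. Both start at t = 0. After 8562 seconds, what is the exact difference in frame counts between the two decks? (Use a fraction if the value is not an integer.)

A emits 30000/1001 × 8562 = 256860000/1001 frames; B emits 30 × 8562 = 256860.
Difference = 256860/1001 frames (≈ 256.6034); B is ahead of A.

256860/1001 frames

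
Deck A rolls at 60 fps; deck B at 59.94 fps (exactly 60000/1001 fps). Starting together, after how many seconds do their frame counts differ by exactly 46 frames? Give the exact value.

The gap grows by |60000/1001 − 60| = 60/1001 frames per second.
Time for a 46-frame gap: 46 ÷ (60/1001) = 23023/30 s.

23023/30 seconds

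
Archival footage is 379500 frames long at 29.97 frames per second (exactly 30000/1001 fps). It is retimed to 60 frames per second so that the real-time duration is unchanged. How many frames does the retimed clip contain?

Target frames = source frames × (target rate / source rate) = 379500 × (60)/(30000/1001) = 379500 × 1001/500 = 759759.

759759 frames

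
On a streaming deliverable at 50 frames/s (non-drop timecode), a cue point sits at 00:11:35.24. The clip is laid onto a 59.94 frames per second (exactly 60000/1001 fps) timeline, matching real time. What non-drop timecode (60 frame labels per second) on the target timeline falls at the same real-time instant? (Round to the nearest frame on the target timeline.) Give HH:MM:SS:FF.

Source frame index: (0×3600 + 11×60 + 35) × 50 + 24 = 34774.
Real time: 34774 / (50) = 17387/25 s.
Target frame: (17387/25) × (60000/1001) = 41728800/1001 ≈ 41687.113 → 41687.
At 60 labels/s: frame 41687 → 00:11:34:47.

00:11:34:47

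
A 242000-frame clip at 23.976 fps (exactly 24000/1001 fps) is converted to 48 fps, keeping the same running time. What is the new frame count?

484484 frames

Target frames = source frames × (target rate / source rate) = 242000 × (48)/(24000/1001) = 242000 × 1001/500 = 484484.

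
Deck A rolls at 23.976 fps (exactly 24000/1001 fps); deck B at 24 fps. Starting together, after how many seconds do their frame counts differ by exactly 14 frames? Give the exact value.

The gap grows by |24 − 24000/1001| = 24/1001 frames per second.
Time for a 14-frame gap: 14 ÷ (24/1001) = 7007/12 s.

7007/12 seconds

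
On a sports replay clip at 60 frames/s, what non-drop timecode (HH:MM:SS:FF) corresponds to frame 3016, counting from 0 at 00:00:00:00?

00:00:50:16

3016 ÷ 60 = 50 full seconds, remainder 16 frames.
50 s = 0 h 0 min 50 s.
Timecode: 00:00:50:16.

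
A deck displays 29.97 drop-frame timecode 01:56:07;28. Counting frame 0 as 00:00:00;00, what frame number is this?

Complete 10-minute blocks: 11, each 17982 frames → 197802.
Remaining 6 whole minutes in the current block: 1800 + 5 × 1798 = 10790 frames.
Within the current minute: 7 × 30 + 28 − 2 = 236 (labels ;00/;01 skipped at this minute). Total = 197802 + 10790 + 236 = 208828.

208828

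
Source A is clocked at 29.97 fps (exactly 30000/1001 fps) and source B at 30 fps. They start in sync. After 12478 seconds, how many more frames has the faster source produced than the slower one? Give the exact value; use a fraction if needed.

374340/1001 frames

A emits 30000/1001 × 12478 = 374340000/1001 frames; B emits 30 × 12478 = 374340.
Difference = 374340/1001 frames (≈ 373.9660); B is ahead of A.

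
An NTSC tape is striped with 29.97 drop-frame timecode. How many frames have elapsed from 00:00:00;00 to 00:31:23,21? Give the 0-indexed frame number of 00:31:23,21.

As if non-drop at 30 labels/s: (0 × 3600 + 31 × 60 + 23) × 30 + 21 = 56511.
Minute boundaries passed: 31; those not divisible by 10: 31 − 3 = 28; dropped labels = 2 × 28 = 56.
Actual frame index = 56511 − 56 = 56455.

56455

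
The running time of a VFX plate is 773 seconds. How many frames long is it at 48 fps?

37104 frames

Frames = 773 × 48 = 37104.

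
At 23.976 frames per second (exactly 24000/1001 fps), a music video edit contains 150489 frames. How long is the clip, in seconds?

6276.645375 seconds

Running time = 150489 / (24000/1001) = 6276.645375 s.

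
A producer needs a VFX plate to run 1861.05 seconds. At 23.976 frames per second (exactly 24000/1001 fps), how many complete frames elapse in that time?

44620 frames

Frames = 1861.05 × 24000/1001 = 44665200/1001 ≈ 44620.5794.
Complete frames: 44620.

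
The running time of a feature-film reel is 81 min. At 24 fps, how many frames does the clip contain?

116640 frames

81 min = 4860 s.
Frames = 4860 × 24 = 116640.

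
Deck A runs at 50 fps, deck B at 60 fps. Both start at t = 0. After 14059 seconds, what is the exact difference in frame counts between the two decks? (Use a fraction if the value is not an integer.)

A emits 50 × 14059 = 702950 frames; B emits 60 × 14059 = 843540.
Difference = 140590 frames; B is ahead of A.

140590 frames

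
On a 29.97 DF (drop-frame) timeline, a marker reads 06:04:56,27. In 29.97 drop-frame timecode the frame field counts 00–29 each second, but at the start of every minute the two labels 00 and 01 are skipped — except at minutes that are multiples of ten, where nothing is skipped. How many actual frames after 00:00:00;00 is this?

As if non-drop at 30 labels/s: (6 × 3600 + 4 × 60 + 56) × 30 + 27 = 656907.
Minute boundaries passed: 364; those not divisible by 10: 364 − 36 = 328; dropped labels = 2 × 328 = 656.
Actual frame index = 656907 − 656 = 656251.

656251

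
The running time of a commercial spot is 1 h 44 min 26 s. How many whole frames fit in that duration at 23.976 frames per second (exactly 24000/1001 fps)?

150233 frames

1 h 44 min 26 s = 6266 s.
Frames = 6266 × 24000/1001 = 11568000/77 ≈ 150233.7662.
Complete frames: 150233.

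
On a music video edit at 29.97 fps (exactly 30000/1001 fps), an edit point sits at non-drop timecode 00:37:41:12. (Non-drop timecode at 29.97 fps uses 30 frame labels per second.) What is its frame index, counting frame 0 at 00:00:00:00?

67842

Total seconds to the label: (0 × 3600 + 37 × 60 + 41) = 2261.
Frame index = 2261 × 30 + 12 = 67842.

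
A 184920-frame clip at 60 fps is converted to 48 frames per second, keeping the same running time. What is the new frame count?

Target frames = source frames × (target rate / source rate) = 184920 × (48)/(60) = 184920 × 4/5 = 147936.

147936 frames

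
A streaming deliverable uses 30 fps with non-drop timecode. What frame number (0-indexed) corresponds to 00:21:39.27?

38997

Total seconds to the label: (0 × 3600 + 21 × 60 + 39) = 1299.
Frame index = 1299 × 30 + 27 = 38997.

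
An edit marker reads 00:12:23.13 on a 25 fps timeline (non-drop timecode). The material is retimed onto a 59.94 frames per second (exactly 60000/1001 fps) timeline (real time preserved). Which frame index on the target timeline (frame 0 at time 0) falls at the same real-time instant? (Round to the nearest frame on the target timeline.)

Source frame index: (0×3600 + 12×60 + 23) × 25 + 13 = 18588.
Real time: 18588 / (25) = 18588/25 s.
Target frame: (18588/25) × (60000/1001) = 44611200/1001 ≈ 44566.633 → 44567.

frame 44567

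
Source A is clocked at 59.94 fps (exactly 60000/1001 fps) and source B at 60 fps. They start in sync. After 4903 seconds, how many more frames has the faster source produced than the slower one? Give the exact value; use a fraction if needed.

294180/1001 frames

A emits 60000/1001 × 4903 = 294180000/1001 frames; B emits 60 × 4903 = 294180.
Difference = 294180/1001 frames (≈ 293.8861); B is ahead of A.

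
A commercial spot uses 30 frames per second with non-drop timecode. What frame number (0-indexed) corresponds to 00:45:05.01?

Total seconds to the label: (0 × 3600 + 45 × 60 + 5) = 2705.
Frame index = 2705 × 30 + 1 = 81151.

frame 81151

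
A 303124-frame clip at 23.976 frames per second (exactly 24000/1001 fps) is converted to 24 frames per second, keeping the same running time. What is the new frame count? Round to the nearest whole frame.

Frames at target rate = 303124 × (24) / (24000/1001) = 75856781/250 ≈ 303427.124.
Nearest whole frame: 303427.

303427 frames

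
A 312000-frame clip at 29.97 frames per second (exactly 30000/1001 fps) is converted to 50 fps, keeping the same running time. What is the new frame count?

Target frames = source frames × (target rate / source rate) = 312000 × (50)/(30000/1001) = 312000 × 1001/600 = 520520.

520520 frames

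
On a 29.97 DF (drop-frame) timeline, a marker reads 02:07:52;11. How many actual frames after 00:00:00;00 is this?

Complete 10-minute blocks: 12, each 17982 frames → 215784.
Remaining 7 whole minutes in the current block: 1800 + 6 × 1798 = 12588 frames.
Within the current minute: 52 × 30 + 11 − 2 = 1569 (labels ;00/;01 skipped at this minute). Total = 215784 + 12588 + 1569 = 229941.

229941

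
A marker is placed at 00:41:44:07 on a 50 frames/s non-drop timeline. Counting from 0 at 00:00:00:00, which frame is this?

frame 125207

Total seconds to the label: (0 × 3600 + 41 × 60 + 44) = 2504.
Frame index = 2504 × 50 + 7 = 125207.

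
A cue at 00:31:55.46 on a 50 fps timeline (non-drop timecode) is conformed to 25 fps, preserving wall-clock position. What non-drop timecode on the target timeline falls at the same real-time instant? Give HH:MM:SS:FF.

00:31:55:23

Source frame index: (0×3600 + 31×60 + 55) × 50 + 46 = 95796.
Real time: 95796 / (50) = 47898/25 s.
Target frame: (47898/25) × (25) = 47898.
At 25 labels/s: frame 47898 → 00:31:55:23.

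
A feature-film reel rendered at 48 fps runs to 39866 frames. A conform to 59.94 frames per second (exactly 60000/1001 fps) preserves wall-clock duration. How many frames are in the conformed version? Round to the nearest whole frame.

49783 frames

Frames at target rate = 39866 × (60000/1001) / (48) = 49832500/1001 ≈ 49782.717.
Nearest whole frame: 49783.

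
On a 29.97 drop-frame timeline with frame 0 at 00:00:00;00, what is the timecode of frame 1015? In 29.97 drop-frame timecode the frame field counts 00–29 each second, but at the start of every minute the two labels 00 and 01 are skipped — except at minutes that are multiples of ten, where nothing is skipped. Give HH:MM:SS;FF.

Each 10-minute DF block holds 10 × 60 × 30 − 9 × 2 = 17982 frames. 1015 ÷ 17982 → 0 full blocks, remainder 1015.
Within the partial block the first minute is 1800 frames and each further minute 1798, so 0 further minute boundaries passed. Total skipped labels = 18 × 0 + 2 × 0 = 0.
Non-drop label index = 1015 + 0 = 1015; at 30 labels/s that is 00:00:33:25, i.e. DF 00:00:33;25.

00:00:33;25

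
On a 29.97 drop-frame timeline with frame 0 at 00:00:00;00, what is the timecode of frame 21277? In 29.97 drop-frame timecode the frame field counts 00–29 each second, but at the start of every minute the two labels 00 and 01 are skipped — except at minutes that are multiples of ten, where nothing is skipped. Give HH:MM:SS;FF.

00:11:49;27

Ten DF minutes hold 17982 frames, so frame 21277 lies in block 1 (frames 17982–35963) with 3295 frames into that block.
The block's first minute is 1800 frames and the rest 1798 each; 3295 frames reaches minute 1, so 1 × 18 + 1 × 2 = 20 labels have been skipped so far.
Adding those back, label number 21277 + 20 = 21297 at 30 labels/s is 709 s + 27 f = 0 h 11 min 49 s frame 27, i.e. 00:11:49;27.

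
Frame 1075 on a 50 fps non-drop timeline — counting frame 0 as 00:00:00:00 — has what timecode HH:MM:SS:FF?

1075 ÷ 50 = 21 full seconds, remainder 25 frames.
21 s = 0 h 0 min 21 s.
Timecode: 00:00:21:25.

00:00:21:25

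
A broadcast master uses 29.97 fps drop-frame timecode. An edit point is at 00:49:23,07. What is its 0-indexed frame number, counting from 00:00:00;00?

88807

As if non-drop at 30 labels/s: (0 × 3600 + 49 × 60 + 23) × 30 + 7 = 88897.
Minute boundaries passed: 49; those not divisible by 10: 49 − 4 = 45; dropped labels = 2 × 45 = 90.
Actual frame index = 88897 − 90 = 88807.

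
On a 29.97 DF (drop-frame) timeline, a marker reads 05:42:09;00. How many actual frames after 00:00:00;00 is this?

615254

Complete 10-minute blocks: 34, each 17982 frames → 611388.
Remaining 2 whole minutes in the current block: 1800 + 1 × 1798 = 3598 frames.
Within the current minute: 9 × 30 + 0 − 2 = 268 (labels ;00/;01 skipped at this minute). Total = 611388 + 3598 + 268 = 615254.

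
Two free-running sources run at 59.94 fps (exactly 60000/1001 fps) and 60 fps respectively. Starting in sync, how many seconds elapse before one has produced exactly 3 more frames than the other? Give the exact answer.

50.05 seconds

The gap grows by |60 − 60000/1001| = 60/1001 frames per second.
Time for a 3-frame gap: 3 ÷ (60/1001) = 50.05 s.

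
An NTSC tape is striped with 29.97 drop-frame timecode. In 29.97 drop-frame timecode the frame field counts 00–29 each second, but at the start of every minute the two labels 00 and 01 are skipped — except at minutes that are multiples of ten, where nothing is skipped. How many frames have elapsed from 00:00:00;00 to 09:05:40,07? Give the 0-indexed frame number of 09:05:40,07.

981225

As if non-drop at 30 labels/s: (9 × 3600 + 5 × 60 + 40) × 30 + 7 = 982207.
Minute boundaries passed: 545; those not divisible by 10: 545 − 54 = 491; dropped labels = 2 × 491 = 982.
Actual frame index = 982207 − 982 = 981225.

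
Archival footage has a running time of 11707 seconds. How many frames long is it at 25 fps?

Frames = 11707 × 25 = 292675.

292675 frames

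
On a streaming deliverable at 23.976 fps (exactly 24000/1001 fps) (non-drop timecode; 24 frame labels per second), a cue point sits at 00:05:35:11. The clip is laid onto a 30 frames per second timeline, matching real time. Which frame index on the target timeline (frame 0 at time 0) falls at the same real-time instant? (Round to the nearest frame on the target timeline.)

Source frame index: (0×3600 + 5×60 + 35) × 24 + 11 = 8051.
Real time: 8051 / (24000/1001) = 8059051/24000 s.
Target frame: (8059051/24000) × (30) = 8059051/800 ≈ 10073.814 → 10074.

frame 10074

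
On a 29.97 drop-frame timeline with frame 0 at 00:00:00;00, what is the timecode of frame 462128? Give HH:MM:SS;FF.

04:16:59;20

Ten DF minutes hold 17982 frames, so frame 462128 lies in block 25 (frames 449550–467531) with 12578 frames into that block.
The block's first minute is 1800 frames and the rest 1798 each; 12578 frames reaches minute 6, so 25 × 18 + 6 × 2 = 462 labels have been skipped so far.
Adding those back, label number 462128 + 462 = 462590 at 30 labels/s is 15419 s + 20 f = 4 h 16 min 59 s frame 20, i.e. 04:16:59;20.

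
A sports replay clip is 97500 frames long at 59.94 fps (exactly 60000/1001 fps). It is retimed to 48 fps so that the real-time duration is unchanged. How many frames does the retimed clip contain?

78078 frames

Target frames = source frames × (target rate / source rate) = 97500 × (48)/(60000/1001) = 97500 × 1001/1250 = 78078.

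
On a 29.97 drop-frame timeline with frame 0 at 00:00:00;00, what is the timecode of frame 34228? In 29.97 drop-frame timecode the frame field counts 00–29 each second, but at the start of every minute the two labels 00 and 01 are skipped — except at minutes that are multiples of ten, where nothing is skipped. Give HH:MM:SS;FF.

Each 10-minute DF block holds 10 × 60 × 30 − 9 × 2 = 17982 frames. 34228 ÷ 17982 → 1 full block, remainder 16246.
Within the partial block the first minute is 1800 frames and each further minute 1798, so 9 further minute boundaries passed. Total skipped labels = 18 × 1 + 2 × 9 = 36.
Non-drop label index = 34228 + 36 = 34264; at 30 labels/s that is 00:19:02:04, i.e. DF 00:19:02;04.

00:19:02;04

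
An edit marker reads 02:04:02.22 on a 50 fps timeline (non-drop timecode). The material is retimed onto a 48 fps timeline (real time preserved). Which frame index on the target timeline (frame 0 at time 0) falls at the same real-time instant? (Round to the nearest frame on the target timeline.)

frame 357237

Source frame index: (2×3600 + 4×60 + 2) × 50 + 22 = 372122.
Real time: 372122 / (50) = 186061/25 s.
Target frame: (186061/25) × (48) = 8930928/25 ≈ 357237.120 → 357237.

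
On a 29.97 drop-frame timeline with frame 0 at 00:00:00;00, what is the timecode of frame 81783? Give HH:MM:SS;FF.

00:45:28;25

Each 10-minute DF block holds 10 × 60 × 30 − 9 × 2 = 17982 frames. 81783 ÷ 17982 → 4 full blocks, remainder 9855.
Within the partial block the first minute is 1800 frames and each further minute 1798, so 5 further minute boundaries passed. Total skipped labels = 18 × 4 + 2 × 5 = 82.
Non-drop label index = 81783 + 82 = 81865; at 30 labels/s that is 00:45:28:25, i.e. DF 00:45:28;25.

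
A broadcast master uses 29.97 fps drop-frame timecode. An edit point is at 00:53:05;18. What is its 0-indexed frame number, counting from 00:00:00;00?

As if non-drop at 30 labels/s: (0 × 3600 + 53 × 60 + 5) × 30 + 18 = 95568.
Minute boundaries passed: 53; those not divisible by 10: 53 − 5 = 48; dropped labels = 2 × 48 = 96.
Actual frame index = 95568 − 96 = 95472.

95472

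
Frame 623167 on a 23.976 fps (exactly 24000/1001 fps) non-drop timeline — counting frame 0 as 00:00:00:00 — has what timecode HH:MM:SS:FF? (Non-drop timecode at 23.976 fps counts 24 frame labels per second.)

07:12:45:07

623167 ÷ 24 = 25965 full seconds, remainder 7 frames.
25965 s = 7 h 12 min 45 s.
Timecode: 07:12:45:07.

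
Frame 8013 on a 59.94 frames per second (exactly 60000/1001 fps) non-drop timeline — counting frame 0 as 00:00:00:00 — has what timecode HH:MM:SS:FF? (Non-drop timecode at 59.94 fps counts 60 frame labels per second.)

00:02:13:33

8013 ÷ 60 = 133 full seconds, remainder 33 frames.
133 s = 0 h 2 min 13 s.
Timecode: 00:02:13:33.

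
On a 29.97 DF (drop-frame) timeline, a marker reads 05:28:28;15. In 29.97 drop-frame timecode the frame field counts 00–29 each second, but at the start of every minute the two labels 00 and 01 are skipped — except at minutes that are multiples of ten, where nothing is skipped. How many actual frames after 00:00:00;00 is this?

As if non-drop at 30 labels/s: (5 × 3600 + 28 × 60 + 28) × 30 + 15 = 591255.
Minute boundaries passed: 328; those not divisible by 10: 328 − 32 = 296; dropped labels = 2 × 296 = 592.
Actual frame index = 591255 − 592 = 590663.

590663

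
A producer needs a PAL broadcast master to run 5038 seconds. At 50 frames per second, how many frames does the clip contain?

Frames = 5038 × 50 = 251900.

251900 frames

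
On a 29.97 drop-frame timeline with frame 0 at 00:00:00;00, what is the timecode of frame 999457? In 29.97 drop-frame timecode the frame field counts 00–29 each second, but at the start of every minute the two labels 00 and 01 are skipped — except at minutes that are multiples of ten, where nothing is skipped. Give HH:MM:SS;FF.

Each 10-minute DF block holds 10 × 60 × 30 − 9 × 2 = 17982 frames. 999457 ÷ 17982 → 55 full blocks, remainder 10447.
Within the partial block the first minute is 1800 frames and each further minute 1798, so 5 further minute boundaries passed. Total skipped labels = 18 × 55 + 2 × 5 = 1000.
Non-drop label index = 999457 + 1000 = 1000457; at 30 labels/s that is 09:15:48:17, i.e. DF 09:15:48;17.

09:15:48;17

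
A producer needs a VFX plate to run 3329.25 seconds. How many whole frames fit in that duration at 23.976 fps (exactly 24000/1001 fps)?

Frames = 3329.25 × 24000/1001 = 79902000/1001 ≈ 79822.1778.
Complete frames: 79822.

79822 frames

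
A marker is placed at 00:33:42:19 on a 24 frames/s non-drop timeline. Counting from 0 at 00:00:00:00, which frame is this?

Total seconds to the label: (0 × 3600 + 33 × 60 + 42) = 2022.
Frame index = 2022 × 24 + 19 = 48547.

48547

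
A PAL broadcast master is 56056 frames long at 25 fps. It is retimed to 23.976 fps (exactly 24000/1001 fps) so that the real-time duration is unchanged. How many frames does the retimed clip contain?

Target frames = source frames × (target rate / source rate) = 56056 × (24000/1001)/(25) = 56056 × 960/1001 = 53760.

53760 frames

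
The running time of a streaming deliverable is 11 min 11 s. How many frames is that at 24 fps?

16104 frames

11 min 11 s = 671 s.
Frames = 671 × 24 = 16104.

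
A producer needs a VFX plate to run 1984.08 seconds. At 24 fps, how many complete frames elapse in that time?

Frames = 1984.08 × 24 = 1190448/25 ≈ 47617.9200.
Complete frames: 47617.

47617 frames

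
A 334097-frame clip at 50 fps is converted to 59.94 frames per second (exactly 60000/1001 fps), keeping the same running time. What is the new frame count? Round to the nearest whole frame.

Frames at target rate = 334097 × (60000/1001) / (50) = 400916400/1001 ≈ 400515.884.
Nearest whole frame: 400516.

400516 frames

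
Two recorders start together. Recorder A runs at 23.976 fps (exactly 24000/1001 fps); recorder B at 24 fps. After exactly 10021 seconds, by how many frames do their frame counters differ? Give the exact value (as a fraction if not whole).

A emits 24000/1001 × 10021 = 21864000/91 frames; B emits 24 × 10021 = 240504.
Difference = 21864/91 frames (≈ 240.2637); B is ahead of A.

21864/91 frames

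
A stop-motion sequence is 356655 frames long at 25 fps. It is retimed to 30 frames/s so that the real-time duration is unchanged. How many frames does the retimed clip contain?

427986 frames

Target frames = source frames × (target rate / source rate) = 356655 × (30)/(25) = 356655 × 6/5 = 427986.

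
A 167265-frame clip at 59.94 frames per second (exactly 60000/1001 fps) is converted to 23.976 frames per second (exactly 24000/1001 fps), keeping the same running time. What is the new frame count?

Target frames = source frames × (target rate / source rate) = 167265 × (24000/1001)/(60000/1001) = 167265 × 2/5 = 66906.

66906 frames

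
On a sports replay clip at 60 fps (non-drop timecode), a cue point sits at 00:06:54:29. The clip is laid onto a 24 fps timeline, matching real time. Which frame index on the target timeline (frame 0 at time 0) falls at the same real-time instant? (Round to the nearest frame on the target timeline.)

Source frame index: (0×3600 + 6×60 + 54) × 60 + 29 = 24869.
Real time: 24869 / (60) = 24869/60 s.
Target frame: (24869/60) × (24) = 49738/5 ≈ 9947.600 → 9948.

frame 9948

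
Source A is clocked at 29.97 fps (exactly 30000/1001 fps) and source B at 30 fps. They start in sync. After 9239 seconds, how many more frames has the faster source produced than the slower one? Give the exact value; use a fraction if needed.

277170/1001 frames

A emits 30000/1001 × 9239 = 277170000/1001 frames; B emits 30 × 9239 = 277170.
Difference = 277170/1001 frames (≈ 276.8931); B is ahead of A.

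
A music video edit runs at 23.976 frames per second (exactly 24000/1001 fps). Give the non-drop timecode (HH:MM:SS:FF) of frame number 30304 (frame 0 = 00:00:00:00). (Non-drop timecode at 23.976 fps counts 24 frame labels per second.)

30304 ÷ 24 = 1262 full seconds, remainder 16 frames.
1262 s = 0 h 21 min 2 s.
Timecode: 00:21:02:16.

00:21:02:16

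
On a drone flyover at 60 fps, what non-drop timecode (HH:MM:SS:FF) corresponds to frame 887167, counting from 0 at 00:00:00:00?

04:06:26:07

887167 ÷ 60 = 14786 full seconds, remainder 7 frames.
14786 s = 4 h 6 min 26 s.
Timecode: 04:06:26:07.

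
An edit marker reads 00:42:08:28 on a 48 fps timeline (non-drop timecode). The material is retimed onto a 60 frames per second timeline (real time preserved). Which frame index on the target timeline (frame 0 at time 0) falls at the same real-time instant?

frame 151715

Source frame index: (0×3600 + 42×60 + 8) × 48 + 28 = 121372.
Real time: 121372 / (48) = 30343/12 s.
Target frame: (30343/12) × (60) = 151715.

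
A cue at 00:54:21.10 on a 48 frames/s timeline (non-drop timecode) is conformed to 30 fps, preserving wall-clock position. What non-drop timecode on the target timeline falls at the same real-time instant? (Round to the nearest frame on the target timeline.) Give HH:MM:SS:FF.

Source frame index: (0×3600 + 54×60 + 21) × 48 + 10 = 156538.
Real time: 156538 / (48) = 78269/24 s.
Target frame: (78269/24) × (30) = 391345/4 ≈ 97836.250 → 97836.
At 30 labels/s: frame 97836 → 00:54:21:06.

00:54:21:06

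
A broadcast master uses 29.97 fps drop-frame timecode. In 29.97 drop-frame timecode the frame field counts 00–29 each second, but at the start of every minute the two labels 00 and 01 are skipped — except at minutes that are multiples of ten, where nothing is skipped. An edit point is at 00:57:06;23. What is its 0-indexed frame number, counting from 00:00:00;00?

102699

Complete 10-minute blocks: 5, each 17982 frames → 89910.
Remaining 7 whole minutes in the current block: 1800 + 6 × 1798 = 12588 frames.
Within the current minute: 6 × 30 + 23 − 2 = 201 (labels ;00/;01 skipped at this minute). Total = 89910 + 12588 + 201 = 102699.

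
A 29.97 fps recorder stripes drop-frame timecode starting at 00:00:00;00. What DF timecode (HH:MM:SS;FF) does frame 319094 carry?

02:57:27;04

Each 10-minute DF block holds 10 × 60 × 30 − 9 × 2 = 17982 frames. 319094 ÷ 17982 → 17 full blocks, remainder 13400.
Within the partial block the first minute is 1800 frames and each further minute 1798, so 7 further minute boundaries passed. Total skipped labels = 18 × 17 + 2 × 7 = 320.
Non-drop label index = 319094 + 320 = 319414; at 30 labels/s that is 02:57:27:04, i.e. DF 02:57:27;04.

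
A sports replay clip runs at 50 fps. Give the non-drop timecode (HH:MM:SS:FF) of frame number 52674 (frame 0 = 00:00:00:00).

00:17:33:24

52674 ÷ 50 = 1053 full seconds, remainder 24 frames.
1053 s = 0 h 17 min 33 s.
Timecode: 00:17:33:24.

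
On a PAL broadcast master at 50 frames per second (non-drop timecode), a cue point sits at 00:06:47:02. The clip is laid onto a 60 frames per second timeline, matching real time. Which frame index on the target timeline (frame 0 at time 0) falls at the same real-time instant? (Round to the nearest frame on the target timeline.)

frame 24422

Source frame index: (0×3600 + 6×60 + 47) × 50 + 2 = 20352.
Real time: 20352 / (50) = 10176/25 s.
Target frame: (10176/25) × (60) = 122112/5 ≈ 24422.400 → 24422.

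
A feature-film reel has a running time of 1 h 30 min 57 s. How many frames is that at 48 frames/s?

261936 frames

1 h 30 min 57 s = 5457 s.
Frames = 5457 × 48 = 261936.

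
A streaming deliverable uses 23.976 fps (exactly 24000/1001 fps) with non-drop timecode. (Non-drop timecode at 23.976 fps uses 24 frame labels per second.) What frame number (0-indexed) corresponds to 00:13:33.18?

Total seconds to the label: (0 × 3600 + 13 × 60 + 33) = 813.
Frame index = 813 × 24 + 18 = 19530.

19530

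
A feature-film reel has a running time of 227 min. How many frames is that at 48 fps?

227 min = 13620 s.
Frames = 13620 × 48 = 653760.

653760 frames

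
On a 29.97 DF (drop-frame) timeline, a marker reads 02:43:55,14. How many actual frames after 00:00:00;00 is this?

294770

Complete 10-minute blocks: 16, each 17982 frames → 287712.
Remaining 3 whole minutes in the current block: 1800 + 2 × 1798 = 5396 frames.
Within the current minute: 55 × 30 + 14 − 2 = 1662 (labels ;00/;01 skipped at this minute). Total = 287712 + 5396 + 1662 = 294770.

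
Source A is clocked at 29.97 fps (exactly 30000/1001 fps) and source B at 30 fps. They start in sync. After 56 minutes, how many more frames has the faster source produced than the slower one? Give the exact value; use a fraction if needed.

14400/143 frames

56 min = 3360 s.
A emits 30000/1001 × 3360 = 14400000/143 frames; B emits 30 × 3360 = 100800.
Difference = 14400/143 frames (≈ 100.6993); B is ahead of A.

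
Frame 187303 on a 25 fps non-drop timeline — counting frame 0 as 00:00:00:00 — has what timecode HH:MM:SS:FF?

187303 ÷ 25 = 7492 full seconds, remainder 3 frames.
7492 s = 2 h 4 min 52 s.
Timecode: 02:04:52:03.

02:04:52:03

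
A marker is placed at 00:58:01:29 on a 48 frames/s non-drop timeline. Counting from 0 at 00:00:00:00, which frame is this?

167117

Total seconds to the label: (0 × 3600 + 58 × 60 + 1) = 3481.
Frame index = 3481 × 48 + 29 = 167117.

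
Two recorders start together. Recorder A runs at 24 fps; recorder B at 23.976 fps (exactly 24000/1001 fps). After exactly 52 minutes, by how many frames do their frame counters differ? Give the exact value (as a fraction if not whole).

52 min = 3120 s.
A emits 24 × 3120 = 74880 frames; B emits 24000/1001 × 3120 = 5760000/77.
Difference = 5760/77 frames (≈ 74.8052); B is behind A.

5760/77 frames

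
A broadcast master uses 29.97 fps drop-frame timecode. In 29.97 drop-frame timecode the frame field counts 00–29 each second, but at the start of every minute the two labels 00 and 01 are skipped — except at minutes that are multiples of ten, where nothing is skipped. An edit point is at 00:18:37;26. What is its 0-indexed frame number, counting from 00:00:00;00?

As if non-drop at 30 labels/s: (0 × 3600 + 18 × 60 + 37) × 30 + 26 = 33536.
Minute boundaries passed: 18; those not divisible by 10: 18 − 1 = 17; dropped labels = 2 × 17 = 34.
Actual frame index = 33536 − 34 = 33502.

33502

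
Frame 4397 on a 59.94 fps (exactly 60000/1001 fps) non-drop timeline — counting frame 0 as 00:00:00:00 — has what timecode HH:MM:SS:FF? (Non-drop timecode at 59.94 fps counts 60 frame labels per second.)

4397 ÷ 60 = 73 full seconds, remainder 17 frames.
73 s = 0 h 1 min 13 s.
Timecode: 00:01:13:17.

00:01:13:17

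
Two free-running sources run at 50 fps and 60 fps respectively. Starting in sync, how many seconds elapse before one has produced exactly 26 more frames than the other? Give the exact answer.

The gap grows by |60 − 50| = 10 frames per second.
Time for a 26-frame gap: 26 ÷ (10) = 2.6 s.

2.6 seconds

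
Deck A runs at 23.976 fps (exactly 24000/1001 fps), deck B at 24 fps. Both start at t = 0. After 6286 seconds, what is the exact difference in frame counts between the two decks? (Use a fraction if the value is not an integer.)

21552/143 frames

A emits 24000/1001 × 6286 = 21552000/143 frames; B emits 24 × 6286 = 150864.
Difference = 21552/143 frames (≈ 150.7133); B is ahead of A.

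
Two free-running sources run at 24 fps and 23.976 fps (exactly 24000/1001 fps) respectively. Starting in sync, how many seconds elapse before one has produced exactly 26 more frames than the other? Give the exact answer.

13013/12 seconds

The gap grows by |24000/1001 − 24| = 24/1001 frames per second.
Time for a 26-frame gap: 26 ÷ (24/1001) = 13013/12 s.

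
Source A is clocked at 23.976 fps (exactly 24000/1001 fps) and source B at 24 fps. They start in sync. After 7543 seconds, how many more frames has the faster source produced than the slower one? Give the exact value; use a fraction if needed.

181032/1001 frames

A emits 24000/1001 × 7543 = 181032000/1001 frames; B emits 24 × 7543 = 181032.
Difference = 181032/1001 frames (≈ 180.8511); B is ahead of A.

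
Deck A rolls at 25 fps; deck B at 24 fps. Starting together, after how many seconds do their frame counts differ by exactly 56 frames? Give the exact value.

56 seconds

The gap grows by |24 − 25| = 1 frame per second.
Time for a 56-frame gap: 56 ÷ (1) = 56 s.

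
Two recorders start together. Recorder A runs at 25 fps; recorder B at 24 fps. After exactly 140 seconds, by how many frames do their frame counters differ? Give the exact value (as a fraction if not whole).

140 frames

A emits 25 × 140 = 3500 frames; B emits 24 × 140 = 3360.
Difference = 140 frames; B is behind A.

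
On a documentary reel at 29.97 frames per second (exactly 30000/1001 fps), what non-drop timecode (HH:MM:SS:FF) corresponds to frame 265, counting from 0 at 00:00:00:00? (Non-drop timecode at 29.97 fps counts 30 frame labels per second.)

265 ÷ 30 = 8 full seconds, remainder 25 frames.
8 s = 0 h 0 min 8 s.
Timecode: 00:00:08:25.

00:00:08:25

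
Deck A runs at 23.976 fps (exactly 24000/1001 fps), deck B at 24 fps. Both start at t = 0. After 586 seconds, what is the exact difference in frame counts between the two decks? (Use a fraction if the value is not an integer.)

14064/1001 frames

A emits 24000/1001 × 586 = 14064000/1001 frames; B emits 24 × 586 = 14064.
Difference = 14064/1001 frames (≈ 14.0500); B is ahead of A.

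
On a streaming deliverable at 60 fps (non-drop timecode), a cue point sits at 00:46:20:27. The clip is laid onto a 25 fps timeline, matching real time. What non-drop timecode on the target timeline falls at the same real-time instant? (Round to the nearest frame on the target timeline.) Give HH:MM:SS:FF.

Source frame index: (0×3600 + 46×60 + 20) × 60 + 27 = 166827.
Real time: 166827 / (60) = 55609/20 s.
Target frame: (55609/20) × (25) = 278045/4 ≈ 69511.250 → 69511.
At 25 labels/s: frame 69511 → 00:46:20:11.

00:46:20:11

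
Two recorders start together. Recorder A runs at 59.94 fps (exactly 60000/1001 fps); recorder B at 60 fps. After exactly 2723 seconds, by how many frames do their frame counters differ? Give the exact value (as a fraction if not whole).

23340/143 frames

A emits 60000/1001 × 2723 = 23340000/143 frames; B emits 60 × 2723 = 163380.
Difference = 23340/143 frames (≈ 163.2168); B is ahead of A.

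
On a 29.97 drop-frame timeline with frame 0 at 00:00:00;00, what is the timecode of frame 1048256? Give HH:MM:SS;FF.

Each 10-minute DF block holds 10 × 60 × 30 − 9 × 2 = 17982 frames. 1048256 ÷ 17982 → 58 full blocks, remainder 5300.
Within the partial block the first minute is 1800 frames and each further minute 1798, so 2 further minute boundaries passed. Total skipped labels = 18 × 58 + 2 × 2 = 1048.
Non-drop label index = 1048256 + 1048 = 1049304; at 30 labels/s that is 09:42:56:24, i.e. DF 09:42:56;24.

09:42:56;24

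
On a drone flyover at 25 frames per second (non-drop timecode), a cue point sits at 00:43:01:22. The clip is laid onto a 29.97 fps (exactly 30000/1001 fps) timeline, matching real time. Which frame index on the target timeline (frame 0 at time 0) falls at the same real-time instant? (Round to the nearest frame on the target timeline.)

frame 77379

Source frame index: (0×3600 + 43×60 + 1) × 25 + 22 = 64547.
Real time: 64547 / (25) = 64547/25 s.
Target frame: (64547/25) × (30000/1001) = 11065200/143 ≈ 77379.021 → 77379.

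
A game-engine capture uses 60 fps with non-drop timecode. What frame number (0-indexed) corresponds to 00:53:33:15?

Total seconds to the label: (0 × 3600 + 53 × 60 + 33) = 3213.
Frame index = 3213 × 60 + 15 = 192795.

192795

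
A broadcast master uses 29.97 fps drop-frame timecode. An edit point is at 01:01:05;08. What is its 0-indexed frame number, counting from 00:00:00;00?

109848

As if non-drop at 30 labels/s: (1 × 3600 + 1 × 60 + 5) × 30 + 8 = 109958.
Minute boundaries passed: 61; those not divisible by 10: 61 − 6 = 55; dropped labels = 2 × 55 = 110.
Actual frame index = 109958 − 110 = 109848.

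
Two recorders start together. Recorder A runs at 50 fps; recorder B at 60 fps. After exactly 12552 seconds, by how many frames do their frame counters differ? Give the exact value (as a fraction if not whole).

A emits 50 × 12552 = 627600 frames; B emits 60 × 12552 = 753120.
Difference = 125520 frames; B is ahead of A.

125520 frames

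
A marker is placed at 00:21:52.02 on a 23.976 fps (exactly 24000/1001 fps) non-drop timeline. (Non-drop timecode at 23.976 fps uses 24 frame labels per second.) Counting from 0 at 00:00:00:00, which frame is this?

Total seconds to the label: (0 × 3600 + 21 × 60 + 52) = 1312.
Frame index = 1312 × 24 + 2 = 31490.

frame 31490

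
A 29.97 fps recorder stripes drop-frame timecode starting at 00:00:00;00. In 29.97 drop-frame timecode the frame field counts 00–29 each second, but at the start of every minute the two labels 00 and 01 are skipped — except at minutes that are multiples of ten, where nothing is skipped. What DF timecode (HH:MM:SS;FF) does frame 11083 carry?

00:06:09;25

Each 10-minute DF block holds 10 × 60 × 30 − 9 × 2 = 17982 frames. 11083 ÷ 17982 → 0 full blocks, remainder 11083.
Within the partial block the first minute is 1800 frames and each further minute 1798, so 6 further minute boundaries passed. Total skipped labels = 18 × 0 + 2 × 6 = 12.
Non-drop label index = 11083 + 12 = 11095; at 30 labels/s that is 00:06:09:25, i.e. DF 00:06:09;25.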